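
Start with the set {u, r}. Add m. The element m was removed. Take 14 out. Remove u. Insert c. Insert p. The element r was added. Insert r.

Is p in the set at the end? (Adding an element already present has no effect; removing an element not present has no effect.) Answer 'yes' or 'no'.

Tracking the set through each operation:
Start: {r, u}
Event 1 (add m): added. Set: {m, r, u}
Event 2 (remove m): removed. Set: {r, u}
Event 3 (remove 14): not present, no change. Set: {r, u}
Event 4 (remove u): removed. Set: {r}
Event 5 (add c): added. Set: {c, r}
Event 6 (add p): added. Set: {c, p, r}
Event 7 (add r): already present, no change. Set: {c, p, r}
Event 8 (add r): already present, no change. Set: {c, p, r}

Final set: {c, p, r} (size 3)
p is in the final set.

Answer: yes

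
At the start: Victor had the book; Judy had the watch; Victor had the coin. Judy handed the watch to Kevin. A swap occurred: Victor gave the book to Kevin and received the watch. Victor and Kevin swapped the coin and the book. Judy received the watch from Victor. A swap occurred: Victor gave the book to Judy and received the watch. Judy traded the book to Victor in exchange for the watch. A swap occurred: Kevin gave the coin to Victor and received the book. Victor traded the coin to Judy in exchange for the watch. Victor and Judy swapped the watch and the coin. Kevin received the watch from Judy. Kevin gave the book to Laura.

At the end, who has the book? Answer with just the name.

Answer: Laura

Derivation:
Tracking all object holders:
Start: book:Victor, watch:Judy, coin:Victor
Event 1 (give watch: Judy -> Kevin). State: book:Victor, watch:Kevin, coin:Victor
Event 2 (swap book<->watch: now book:Kevin, watch:Victor). State: book:Kevin, watch:Victor, coin:Victor
Event 3 (swap coin<->book: now coin:Kevin, book:Victor). State: book:Victor, watch:Victor, coin:Kevin
Event 4 (give watch: Victor -> Judy). State: book:Victor, watch:Judy, coin:Kevin
Event 5 (swap book<->watch: now book:Judy, watch:Victor). State: book:Judy, watch:Victor, coin:Kevin
Event 6 (swap book<->watch: now book:Victor, watch:Judy). State: book:Victor, watch:Judy, coin:Kevin
Event 7 (swap coin<->book: now coin:Victor, book:Kevin). State: book:Kevin, watch:Judy, coin:Victor
Event 8 (swap coin<->watch: now coin:Judy, watch:Victor). State: book:Kevin, watch:Victor, coin:Judy
Event 9 (swap watch<->coin: now watch:Judy, coin:Victor). State: book:Kevin, watch:Judy, coin:Victor
Event 10 (give watch: Judy -> Kevin). State: book:Kevin, watch:Kevin, coin:Victor
Event 11 (give book: Kevin -> Laura). State: book:Laura, watch:Kevin, coin:Victor

Final state: book:Laura, watch:Kevin, coin:Victor
The book is held by Laura.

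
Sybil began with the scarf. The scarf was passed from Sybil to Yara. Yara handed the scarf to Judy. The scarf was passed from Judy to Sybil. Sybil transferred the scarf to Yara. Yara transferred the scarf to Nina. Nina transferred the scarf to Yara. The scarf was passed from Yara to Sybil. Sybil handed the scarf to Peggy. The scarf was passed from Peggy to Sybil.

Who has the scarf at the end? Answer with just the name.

Answer: Sybil

Derivation:
Tracking the scarf through each event:
Start: Sybil has the scarf.
After event 1: Yara has the scarf.
After event 2: Judy has the scarf.
After event 3: Sybil has the scarf.
After event 4: Yara has the scarf.
After event 5: Nina has the scarf.
After event 6: Yara has the scarf.
After event 7: Sybil has the scarf.
After event 8: Peggy has the scarf.
After event 9: Sybil has the scarf.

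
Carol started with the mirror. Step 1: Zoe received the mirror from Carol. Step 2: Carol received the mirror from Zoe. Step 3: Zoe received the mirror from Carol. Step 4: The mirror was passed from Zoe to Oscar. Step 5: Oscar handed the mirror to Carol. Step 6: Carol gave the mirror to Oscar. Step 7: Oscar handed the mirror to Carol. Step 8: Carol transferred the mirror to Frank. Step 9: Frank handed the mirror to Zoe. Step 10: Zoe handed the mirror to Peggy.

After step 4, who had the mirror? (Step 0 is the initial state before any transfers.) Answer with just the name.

Tracking the mirror holder through step 4:
After step 0 (start): Carol
After step 1: Zoe
After step 2: Carol
After step 3: Zoe
After step 4: Oscar

At step 4, the holder is Oscar.

Answer: Oscar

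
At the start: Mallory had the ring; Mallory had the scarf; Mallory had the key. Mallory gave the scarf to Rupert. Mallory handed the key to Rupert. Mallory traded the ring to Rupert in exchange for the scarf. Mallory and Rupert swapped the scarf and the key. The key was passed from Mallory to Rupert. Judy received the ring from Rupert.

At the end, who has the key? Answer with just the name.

Tracking all object holders:
Start: ring:Mallory, scarf:Mallory, key:Mallory
Event 1 (give scarf: Mallory -> Rupert). State: ring:Mallory, scarf:Rupert, key:Mallory
Event 2 (give key: Mallory -> Rupert). State: ring:Mallory, scarf:Rupert, key:Rupert
Event 3 (swap ring<->scarf: now ring:Rupert, scarf:Mallory). State: ring:Rupert, scarf:Mallory, key:Rupert
Event 4 (swap scarf<->key: now scarf:Rupert, key:Mallory). State: ring:Rupert, scarf:Rupert, key:Mallory
Event 5 (give key: Mallory -> Rupert). State: ring:Rupert, scarf:Rupert, key:Rupert
Event 6 (give ring: Rupert -> Judy). State: ring:Judy, scarf:Rupert, key:Rupert

Final state: ring:Judy, scarf:Rupert, key:Rupert
The key is held by Rupert.

Answer: Rupert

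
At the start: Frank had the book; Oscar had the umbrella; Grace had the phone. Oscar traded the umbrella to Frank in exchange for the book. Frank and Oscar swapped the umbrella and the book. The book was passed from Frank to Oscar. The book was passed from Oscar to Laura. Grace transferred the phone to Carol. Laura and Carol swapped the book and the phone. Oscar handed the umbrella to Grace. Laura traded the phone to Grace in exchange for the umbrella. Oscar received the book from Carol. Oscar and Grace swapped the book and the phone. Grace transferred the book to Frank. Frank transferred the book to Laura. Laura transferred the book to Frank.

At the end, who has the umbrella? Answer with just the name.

Answer: Laura

Derivation:
Tracking all object holders:
Start: book:Frank, umbrella:Oscar, phone:Grace
Event 1 (swap umbrella<->book: now umbrella:Frank, book:Oscar). State: book:Oscar, umbrella:Frank, phone:Grace
Event 2 (swap umbrella<->book: now umbrella:Oscar, book:Frank). State: book:Frank, umbrella:Oscar, phone:Grace
Event 3 (give book: Frank -> Oscar). State: book:Oscar, umbrella:Oscar, phone:Grace
Event 4 (give book: Oscar -> Laura). State: book:Laura, umbrella:Oscar, phone:Grace
Event 5 (give phone: Grace -> Carol). State: book:Laura, umbrella:Oscar, phone:Carol
Event 6 (swap book<->phone: now book:Carol, phone:Laura). State: book:Carol, umbrella:Oscar, phone:Laura
Event 7 (give umbrella: Oscar -> Grace). State: book:Carol, umbrella:Grace, phone:Laura
Event 8 (swap phone<->umbrella: now phone:Grace, umbrella:Laura). State: book:Carol, umbrella:Laura, phone:Grace
Event 9 (give book: Carol -> Oscar). State: book:Oscar, umbrella:Laura, phone:Grace
Event 10 (swap book<->phone: now book:Grace, phone:Oscar). State: book:Grace, umbrella:Laura, phone:Oscar
Event 11 (give book: Grace -> Frank). State: book:Frank, umbrella:Laura, phone:Oscar
Event 12 (give book: Frank -> Laura). State: book:Laura, umbrella:Laura, phone:Oscar
Event 13 (give book: Laura -> Frank). State: book:Frank, umbrella:Laura, phone:Oscar

Final state: book:Frank, umbrella:Laura, phone:Oscar
The umbrella is held by Laura.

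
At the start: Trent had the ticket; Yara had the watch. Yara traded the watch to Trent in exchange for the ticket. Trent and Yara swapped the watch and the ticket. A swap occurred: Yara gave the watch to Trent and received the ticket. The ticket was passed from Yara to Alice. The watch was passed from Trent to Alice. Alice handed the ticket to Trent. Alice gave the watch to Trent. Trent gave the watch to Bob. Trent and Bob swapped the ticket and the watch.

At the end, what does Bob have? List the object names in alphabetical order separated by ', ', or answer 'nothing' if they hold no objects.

Tracking all object holders:
Start: ticket:Trent, watch:Yara
Event 1 (swap watch<->ticket: now watch:Trent, ticket:Yara). State: ticket:Yara, watch:Trent
Event 2 (swap watch<->ticket: now watch:Yara, ticket:Trent). State: ticket:Trent, watch:Yara
Event 3 (swap watch<->ticket: now watch:Trent, ticket:Yara). State: ticket:Yara, watch:Trent
Event 4 (give ticket: Yara -> Alice). State: ticket:Alice, watch:Trent
Event 5 (give watch: Trent -> Alice). State: ticket:Alice, watch:Alice
Event 6 (give ticket: Alice -> Trent). State: ticket:Trent, watch:Alice
Event 7 (give watch: Alice -> Trent). State: ticket:Trent, watch:Trent
Event 8 (give watch: Trent -> Bob). State: ticket:Trent, watch:Bob
Event 9 (swap ticket<->watch: now ticket:Bob, watch:Trent). State: ticket:Bob, watch:Trent

Final state: ticket:Bob, watch:Trent
Bob holds: ticket.

Answer: ticket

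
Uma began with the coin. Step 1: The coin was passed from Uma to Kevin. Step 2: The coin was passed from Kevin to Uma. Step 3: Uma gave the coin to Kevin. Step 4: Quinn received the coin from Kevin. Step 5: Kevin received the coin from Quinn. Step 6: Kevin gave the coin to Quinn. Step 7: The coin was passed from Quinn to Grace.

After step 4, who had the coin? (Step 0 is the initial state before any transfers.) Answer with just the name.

Answer: Quinn

Derivation:
Tracking the coin holder through step 4:
After step 0 (start): Uma
After step 1: Kevin
After step 2: Uma
After step 3: Kevin
After step 4: Quinn

At step 4, the holder is Quinn.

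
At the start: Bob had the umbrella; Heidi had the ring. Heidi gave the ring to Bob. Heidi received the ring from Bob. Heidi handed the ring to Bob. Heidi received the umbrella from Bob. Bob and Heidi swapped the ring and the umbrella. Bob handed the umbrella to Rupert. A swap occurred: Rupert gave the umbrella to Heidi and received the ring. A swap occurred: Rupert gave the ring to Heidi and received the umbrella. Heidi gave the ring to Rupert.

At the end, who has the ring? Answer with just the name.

Answer: Rupert

Derivation:
Tracking all object holders:
Start: umbrella:Bob, ring:Heidi
Event 1 (give ring: Heidi -> Bob). State: umbrella:Bob, ring:Bob
Event 2 (give ring: Bob -> Heidi). State: umbrella:Bob, ring:Heidi
Event 3 (give ring: Heidi -> Bob). State: umbrella:Bob, ring:Bob
Event 4 (give umbrella: Bob -> Heidi). State: umbrella:Heidi, ring:Bob
Event 5 (swap ring<->umbrella: now ring:Heidi, umbrella:Bob). State: umbrella:Bob, ring:Heidi
Event 6 (give umbrella: Bob -> Rupert). State: umbrella:Rupert, ring:Heidi
Event 7 (swap umbrella<->ring: now umbrella:Heidi, ring:Rupert). State: umbrella:Heidi, ring:Rupert
Event 8 (swap ring<->umbrella: now ring:Heidi, umbrella:Rupert). State: umbrella:Rupert, ring:Heidi
Event 9 (give ring: Heidi -> Rupert). State: umbrella:Rupert, ring:Rupert

Final state: umbrella:Rupert, ring:Rupert
The ring is held by Rupert.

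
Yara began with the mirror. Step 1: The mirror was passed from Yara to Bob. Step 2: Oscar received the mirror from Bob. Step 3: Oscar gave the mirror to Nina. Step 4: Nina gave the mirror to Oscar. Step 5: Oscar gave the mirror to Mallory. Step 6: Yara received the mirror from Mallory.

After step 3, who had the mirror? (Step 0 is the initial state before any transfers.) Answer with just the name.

Tracking the mirror holder through step 3:
After step 0 (start): Yara
After step 1: Bob
After step 2: Oscar
After step 3: Nina

At step 3, the holder is Nina.

Answer: Nina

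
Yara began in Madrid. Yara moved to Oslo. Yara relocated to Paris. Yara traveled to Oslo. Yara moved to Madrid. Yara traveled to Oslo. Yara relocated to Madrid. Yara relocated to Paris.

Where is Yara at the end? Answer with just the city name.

Answer: Paris

Derivation:
Tracking Yara's location:
Start: Yara is in Madrid.
After move 1: Madrid -> Oslo. Yara is in Oslo.
After move 2: Oslo -> Paris. Yara is in Paris.
After move 3: Paris -> Oslo. Yara is in Oslo.
After move 4: Oslo -> Madrid. Yara is in Madrid.
After move 5: Madrid -> Oslo. Yara is in Oslo.
After move 6: Oslo -> Madrid. Yara is in Madrid.
After move 7: Madrid -> Paris. Yara is in Paris.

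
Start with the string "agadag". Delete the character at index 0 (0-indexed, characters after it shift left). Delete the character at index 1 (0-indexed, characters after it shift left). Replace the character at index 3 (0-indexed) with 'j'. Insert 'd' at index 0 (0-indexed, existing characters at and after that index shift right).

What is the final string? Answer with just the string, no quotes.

Applying each edit step by step:
Start: "agadag"
Op 1 (delete idx 0 = 'a'): "agadag" -> "gadag"
Op 2 (delete idx 1 = 'a'): "gadag" -> "gdag"
Op 3 (replace idx 3: 'g' -> 'j'): "gdag" -> "gdaj"
Op 4 (insert 'd' at idx 0): "gdaj" -> "dgdaj"

Answer: dgdaj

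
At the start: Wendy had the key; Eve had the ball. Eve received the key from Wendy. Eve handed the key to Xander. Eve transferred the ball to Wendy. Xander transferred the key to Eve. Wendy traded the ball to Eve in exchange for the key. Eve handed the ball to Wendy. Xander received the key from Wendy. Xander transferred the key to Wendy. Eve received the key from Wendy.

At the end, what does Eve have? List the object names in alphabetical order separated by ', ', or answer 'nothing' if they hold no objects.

Tracking all object holders:
Start: key:Wendy, ball:Eve
Event 1 (give key: Wendy -> Eve). State: key:Eve, ball:Eve
Event 2 (give key: Eve -> Xander). State: key:Xander, ball:Eve
Event 3 (give ball: Eve -> Wendy). State: key:Xander, ball:Wendy
Event 4 (give key: Xander -> Eve). State: key:Eve, ball:Wendy
Event 5 (swap ball<->key: now ball:Eve, key:Wendy). State: key:Wendy, ball:Eve
Event 6 (give ball: Eve -> Wendy). State: key:Wendy, ball:Wendy
Event 7 (give key: Wendy -> Xander). State: key:Xander, ball:Wendy
Event 8 (give key: Xander -> Wendy). State: key:Wendy, ball:Wendy
Event 9 (give key: Wendy -> Eve). State: key:Eve, ball:Wendy

Final state: key:Eve, ball:Wendy
Eve holds: key.

Answer: key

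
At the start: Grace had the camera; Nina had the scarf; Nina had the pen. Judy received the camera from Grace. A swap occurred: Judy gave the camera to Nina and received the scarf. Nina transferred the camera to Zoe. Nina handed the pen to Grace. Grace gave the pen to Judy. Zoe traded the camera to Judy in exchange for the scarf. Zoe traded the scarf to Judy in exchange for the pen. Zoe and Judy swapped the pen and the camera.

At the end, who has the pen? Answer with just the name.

Tracking all object holders:
Start: camera:Grace, scarf:Nina, pen:Nina
Event 1 (give camera: Grace -> Judy). State: camera:Judy, scarf:Nina, pen:Nina
Event 2 (swap camera<->scarf: now camera:Nina, scarf:Judy). State: camera:Nina, scarf:Judy, pen:Nina
Event 3 (give camera: Nina -> Zoe). State: camera:Zoe, scarf:Judy, pen:Nina
Event 4 (give pen: Nina -> Grace). State: camera:Zoe, scarf:Judy, pen:Grace
Event 5 (give pen: Grace -> Judy). State: camera:Zoe, scarf:Judy, pen:Judy
Event 6 (swap camera<->scarf: now camera:Judy, scarf:Zoe). State: camera:Judy, scarf:Zoe, pen:Judy
Event 7 (swap scarf<->pen: now scarf:Judy, pen:Zoe). State: camera:Judy, scarf:Judy, pen:Zoe
Event 8 (swap pen<->camera: now pen:Judy, camera:Zoe). State: camera:Zoe, scarf:Judy, pen:Judy

Final state: camera:Zoe, scarf:Judy, pen:Judy
The pen is held by Judy.

Answer: Judy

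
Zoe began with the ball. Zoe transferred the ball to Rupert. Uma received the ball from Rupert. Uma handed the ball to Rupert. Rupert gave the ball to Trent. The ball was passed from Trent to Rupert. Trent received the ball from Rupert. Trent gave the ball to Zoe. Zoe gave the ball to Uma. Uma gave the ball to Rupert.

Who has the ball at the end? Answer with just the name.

Tracking the ball through each event:
Start: Zoe has the ball.
After event 1: Rupert has the ball.
After event 2: Uma has the ball.
After event 3: Rupert has the ball.
After event 4: Trent has the ball.
After event 5: Rupert has the ball.
After event 6: Trent has the ball.
After event 7: Zoe has the ball.
After event 8: Uma has the ball.
After event 9: Rupert has the ball.

Answer: Rupert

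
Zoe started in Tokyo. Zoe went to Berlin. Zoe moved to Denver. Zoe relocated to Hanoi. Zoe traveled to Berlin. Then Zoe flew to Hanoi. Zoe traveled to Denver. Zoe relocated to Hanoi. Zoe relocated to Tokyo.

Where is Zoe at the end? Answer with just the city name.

Answer: Tokyo

Derivation:
Tracking Zoe's location:
Start: Zoe is in Tokyo.
After move 1: Tokyo -> Berlin. Zoe is in Berlin.
After move 2: Berlin -> Denver. Zoe is in Denver.
After move 3: Denver -> Hanoi. Zoe is in Hanoi.
After move 4: Hanoi -> Berlin. Zoe is in Berlin.
After move 5: Berlin -> Hanoi. Zoe is in Hanoi.
After move 6: Hanoi -> Denver. Zoe is in Denver.
After move 7: Denver -> Hanoi. Zoe is in Hanoi.
After move 8: Hanoi -> Tokyo. Zoe is in Tokyo.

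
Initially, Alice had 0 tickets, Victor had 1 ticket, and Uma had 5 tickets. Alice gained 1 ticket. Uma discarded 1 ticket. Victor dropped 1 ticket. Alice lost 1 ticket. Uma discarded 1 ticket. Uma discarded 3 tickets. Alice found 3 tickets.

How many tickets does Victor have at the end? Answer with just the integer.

Tracking counts step by step:
Start: Alice=0, Victor=1, Uma=5
Event 1 (Alice +1): Alice: 0 -> 1. State: Alice=1, Victor=1, Uma=5
Event 2 (Uma -1): Uma: 5 -> 4. State: Alice=1, Victor=1, Uma=4
Event 3 (Victor -1): Victor: 1 -> 0. State: Alice=1, Victor=0, Uma=4
Event 4 (Alice -1): Alice: 1 -> 0. State: Alice=0, Victor=0, Uma=4
Event 5 (Uma -1): Uma: 4 -> 3. State: Alice=0, Victor=0, Uma=3
Event 6 (Uma -3): Uma: 3 -> 0. State: Alice=0, Victor=0, Uma=0
Event 7 (Alice +3): Alice: 0 -> 3. State: Alice=3, Victor=0, Uma=0

Victor's final count: 0

Answer: 0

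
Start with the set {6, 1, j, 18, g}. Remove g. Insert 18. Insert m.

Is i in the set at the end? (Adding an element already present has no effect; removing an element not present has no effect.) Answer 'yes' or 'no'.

Tracking the set through each operation:
Start: {1, 18, 6, g, j}
Event 1 (remove g): removed. Set: {1, 18, 6, j}
Event 2 (add 18): already present, no change. Set: {1, 18, 6, j}
Event 3 (add m): added. Set: {1, 18, 6, j, m}

Final set: {1, 18, 6, j, m} (size 5)
i is NOT in the final set.

Answer: no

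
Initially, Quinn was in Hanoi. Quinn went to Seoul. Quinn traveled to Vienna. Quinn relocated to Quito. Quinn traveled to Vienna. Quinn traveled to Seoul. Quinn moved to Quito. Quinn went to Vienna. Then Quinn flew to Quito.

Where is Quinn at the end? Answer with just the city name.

Tracking Quinn's location:
Start: Quinn is in Hanoi.
After move 1: Hanoi -> Seoul. Quinn is in Seoul.
After move 2: Seoul -> Vienna. Quinn is in Vienna.
After move 3: Vienna -> Quito. Quinn is in Quito.
After move 4: Quito -> Vienna. Quinn is in Vienna.
After move 5: Vienna -> Seoul. Quinn is in Seoul.
After move 6: Seoul -> Quito. Quinn is in Quito.
After move 7: Quito -> Vienna. Quinn is in Vienna.
After move 8: Vienna -> Quito. Quinn is in Quito.

Answer: Quito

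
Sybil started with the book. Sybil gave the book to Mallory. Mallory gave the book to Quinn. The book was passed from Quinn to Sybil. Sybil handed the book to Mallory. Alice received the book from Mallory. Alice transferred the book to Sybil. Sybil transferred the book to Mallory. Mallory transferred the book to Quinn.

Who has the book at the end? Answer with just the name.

Tracking the book through each event:
Start: Sybil has the book.
After event 1: Mallory has the book.
After event 2: Quinn has the book.
After event 3: Sybil has the book.
After event 4: Mallory has the book.
After event 5: Alice has the book.
After event 6: Sybil has the book.
After event 7: Mallory has the book.
After event 8: Quinn has the book.

Answer: Quinn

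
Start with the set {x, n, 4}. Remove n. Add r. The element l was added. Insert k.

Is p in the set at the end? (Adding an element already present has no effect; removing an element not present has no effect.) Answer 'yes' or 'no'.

Tracking the set through each operation:
Start: {4, n, x}
Event 1 (remove n): removed. Set: {4, x}
Event 2 (add r): added. Set: {4, r, x}
Event 3 (add l): added. Set: {4, l, r, x}
Event 4 (add k): added. Set: {4, k, l, r, x}

Final set: {4, k, l, r, x} (size 5)
p is NOT in the final set.

Answer: no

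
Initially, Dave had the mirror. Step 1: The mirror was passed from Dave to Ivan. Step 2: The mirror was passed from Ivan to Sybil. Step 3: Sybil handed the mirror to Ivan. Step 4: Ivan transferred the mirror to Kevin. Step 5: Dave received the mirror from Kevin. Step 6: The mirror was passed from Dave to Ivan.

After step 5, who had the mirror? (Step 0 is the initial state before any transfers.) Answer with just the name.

Answer: Dave

Derivation:
Tracking the mirror holder through step 5:
After step 0 (start): Dave
After step 1: Ivan
After step 2: Sybil
After step 3: Ivan
After step 4: Kevin
After step 5: Dave

At step 5, the holder is Dave.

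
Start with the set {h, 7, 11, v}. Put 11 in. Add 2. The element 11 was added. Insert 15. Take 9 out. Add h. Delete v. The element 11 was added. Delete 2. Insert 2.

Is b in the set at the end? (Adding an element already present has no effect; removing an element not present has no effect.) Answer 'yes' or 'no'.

Answer: no

Derivation:
Tracking the set through each operation:
Start: {11, 7, h, v}
Event 1 (add 11): already present, no change. Set: {11, 7, h, v}
Event 2 (add 2): added. Set: {11, 2, 7, h, v}
Event 3 (add 11): already present, no change. Set: {11, 2, 7, h, v}
Event 4 (add 15): added. Set: {11, 15, 2, 7, h, v}
Event 5 (remove 9): not present, no change. Set: {11, 15, 2, 7, h, v}
Event 6 (add h): already present, no change. Set: {11, 15, 2, 7, h, v}
Event 7 (remove v): removed. Set: {11, 15, 2, 7, h}
Event 8 (add 11): already present, no change. Set: {11, 15, 2, 7, h}
Event 9 (remove 2): removed. Set: {11, 15, 7, h}
Event 10 (add 2): added. Set: {11, 15, 2, 7, h}

Final set: {11, 15, 2, 7, h} (size 5)
b is NOT in the final set.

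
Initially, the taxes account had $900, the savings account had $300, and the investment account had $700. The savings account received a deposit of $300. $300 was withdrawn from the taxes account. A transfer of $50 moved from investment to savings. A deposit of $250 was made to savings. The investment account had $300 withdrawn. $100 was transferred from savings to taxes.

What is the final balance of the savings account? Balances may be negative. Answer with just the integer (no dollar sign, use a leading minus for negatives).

Tracking account balances step by step:
Start: taxes=900, savings=300, investment=700
Event 1 (deposit 300 to savings): savings: 300 + 300 = 600. Balances: taxes=900, savings=600, investment=700
Event 2 (withdraw 300 from taxes): taxes: 900 - 300 = 600. Balances: taxes=600, savings=600, investment=700
Event 3 (transfer 50 investment -> savings): investment: 700 - 50 = 650, savings: 600 + 50 = 650. Balances: taxes=600, savings=650, investment=650
Event 4 (deposit 250 to savings): savings: 650 + 250 = 900. Balances: taxes=600, savings=900, investment=650
Event 5 (withdraw 300 from investment): investment: 650 - 300 = 350. Balances: taxes=600, savings=900, investment=350
Event 6 (transfer 100 savings -> taxes): savings: 900 - 100 = 800, taxes: 600 + 100 = 700. Balances: taxes=700, savings=800, investment=350

Final balance of savings: 800

Answer: 800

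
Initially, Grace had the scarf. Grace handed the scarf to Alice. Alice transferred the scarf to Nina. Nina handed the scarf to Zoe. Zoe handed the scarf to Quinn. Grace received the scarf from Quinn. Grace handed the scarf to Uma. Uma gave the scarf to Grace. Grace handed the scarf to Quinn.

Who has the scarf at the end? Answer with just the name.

Tracking the scarf through each event:
Start: Grace has the scarf.
After event 1: Alice has the scarf.
After event 2: Nina has the scarf.
After event 3: Zoe has the scarf.
After event 4: Quinn has the scarf.
After event 5: Grace has the scarf.
After event 6: Uma has the scarf.
After event 7: Grace has the scarf.
After event 8: Quinn has the scarf.

Answer: Quinn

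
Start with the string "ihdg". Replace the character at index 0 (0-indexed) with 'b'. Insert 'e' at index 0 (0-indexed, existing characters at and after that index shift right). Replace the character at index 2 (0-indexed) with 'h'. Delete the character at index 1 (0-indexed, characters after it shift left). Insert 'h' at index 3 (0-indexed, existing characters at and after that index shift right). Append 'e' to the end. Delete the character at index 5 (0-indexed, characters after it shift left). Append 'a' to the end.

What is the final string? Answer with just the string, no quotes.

Answer: ehdhga

Derivation:
Applying each edit step by step:
Start: "ihdg"
Op 1 (replace idx 0: 'i' -> 'b'): "ihdg" -> "bhdg"
Op 2 (insert 'e' at idx 0): "bhdg" -> "ebhdg"
Op 3 (replace idx 2: 'h' -> 'h'): "ebhdg" -> "ebhdg"
Op 4 (delete idx 1 = 'b'): "ebhdg" -> "ehdg"
Op 5 (insert 'h' at idx 3): "ehdg" -> "ehdhg"
Op 6 (append 'e'): "ehdhg" -> "ehdhge"
Op 7 (delete idx 5 = 'e'): "ehdhge" -> "ehdhg"
Op 8 (append 'a'): "ehdhg" -> "ehdhga"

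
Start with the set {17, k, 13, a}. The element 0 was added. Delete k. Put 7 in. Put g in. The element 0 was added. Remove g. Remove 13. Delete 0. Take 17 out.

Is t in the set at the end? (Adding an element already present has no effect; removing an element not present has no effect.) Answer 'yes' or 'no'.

Answer: no

Derivation:
Tracking the set through each operation:
Start: {13, 17, a, k}
Event 1 (add 0): added. Set: {0, 13, 17, a, k}
Event 2 (remove k): removed. Set: {0, 13, 17, a}
Event 3 (add 7): added. Set: {0, 13, 17, 7, a}
Event 4 (add g): added. Set: {0, 13, 17, 7, a, g}
Event 5 (add 0): already present, no change. Set: {0, 13, 17, 7, a, g}
Event 6 (remove g): removed. Set: {0, 13, 17, 7, a}
Event 7 (remove 13): removed. Set: {0, 17, 7, a}
Event 8 (remove 0): removed. Set: {17, 7, a}
Event 9 (remove 17): removed. Set: {7, a}

Final set: {7, a} (size 2)
t is NOT in the final set.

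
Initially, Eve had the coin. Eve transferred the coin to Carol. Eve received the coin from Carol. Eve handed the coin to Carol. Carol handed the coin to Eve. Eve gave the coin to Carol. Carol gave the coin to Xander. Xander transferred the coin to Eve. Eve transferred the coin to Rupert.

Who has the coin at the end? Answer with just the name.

Answer: Rupert

Derivation:
Tracking the coin through each event:
Start: Eve has the coin.
After event 1: Carol has the coin.
After event 2: Eve has the coin.
After event 3: Carol has the coin.
After event 4: Eve has the coin.
After event 5: Carol has the coin.
After event 6: Xander has the coin.
After event 7: Eve has the coin.
After event 8: Rupert has the coin.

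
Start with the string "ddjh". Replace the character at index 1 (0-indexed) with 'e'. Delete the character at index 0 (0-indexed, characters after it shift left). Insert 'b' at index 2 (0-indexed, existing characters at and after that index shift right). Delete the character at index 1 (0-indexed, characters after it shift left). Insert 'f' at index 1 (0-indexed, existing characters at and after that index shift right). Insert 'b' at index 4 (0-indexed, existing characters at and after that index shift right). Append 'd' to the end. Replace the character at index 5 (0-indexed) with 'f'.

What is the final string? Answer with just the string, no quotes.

Applying each edit step by step:
Start: "ddjh"
Op 1 (replace idx 1: 'd' -> 'e'): "ddjh" -> "dejh"
Op 2 (delete idx 0 = 'd'): "dejh" -> "ejh"
Op 3 (insert 'b' at idx 2): "ejh" -> "ejbh"
Op 4 (delete idx 1 = 'j'): "ejbh" -> "ebh"
Op 5 (insert 'f' at idx 1): "ebh" -> "efbh"
Op 6 (insert 'b' at idx 4): "efbh" -> "efbhb"
Op 7 (append 'd'): "efbhb" -> "efbhbd"
Op 8 (replace idx 5: 'd' -> 'f'): "efbhbd" -> "efbhbf"

Answer: efbhbf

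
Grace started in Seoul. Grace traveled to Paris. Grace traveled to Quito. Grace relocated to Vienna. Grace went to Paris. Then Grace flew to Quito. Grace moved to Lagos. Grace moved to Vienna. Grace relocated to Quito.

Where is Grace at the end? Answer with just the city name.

Tracking Grace's location:
Start: Grace is in Seoul.
After move 1: Seoul -> Paris. Grace is in Paris.
After move 2: Paris -> Quito. Grace is in Quito.
After move 3: Quito -> Vienna. Grace is in Vienna.
After move 4: Vienna -> Paris. Grace is in Paris.
After move 5: Paris -> Quito. Grace is in Quito.
After move 6: Quito -> Lagos. Grace is in Lagos.
After move 7: Lagos -> Vienna. Grace is in Vienna.
After move 8: Vienna -> Quito. Grace is in Quito.

Answer: Quito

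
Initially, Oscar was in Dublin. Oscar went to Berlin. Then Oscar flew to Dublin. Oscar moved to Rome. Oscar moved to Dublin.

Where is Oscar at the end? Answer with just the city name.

Answer: Dublin

Derivation:
Tracking Oscar's location:
Start: Oscar is in Dublin.
After move 1: Dublin -> Berlin. Oscar is in Berlin.
After move 2: Berlin -> Dublin. Oscar is in Dublin.
After move 3: Dublin -> Rome. Oscar is in Rome.
After move 4: Rome -> Dublin. Oscar is in Dublin.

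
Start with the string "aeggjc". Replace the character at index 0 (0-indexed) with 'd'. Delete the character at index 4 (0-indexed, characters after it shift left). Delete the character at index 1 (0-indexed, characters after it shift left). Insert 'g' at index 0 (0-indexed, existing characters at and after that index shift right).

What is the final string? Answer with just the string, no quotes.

Applying each edit step by step:
Start: "aeggjc"
Op 1 (replace idx 0: 'a' -> 'd'): "aeggjc" -> "deggjc"
Op 2 (delete idx 4 = 'j'): "deggjc" -> "deggc"
Op 3 (delete idx 1 = 'e'): "deggc" -> "dggc"
Op 4 (insert 'g' at idx 0): "dggc" -> "gdggc"

Answer: gdggc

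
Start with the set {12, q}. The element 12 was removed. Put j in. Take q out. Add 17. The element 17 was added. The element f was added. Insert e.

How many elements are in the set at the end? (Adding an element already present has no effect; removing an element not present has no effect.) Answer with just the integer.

Tracking the set through each operation:
Start: {12, q}
Event 1 (remove 12): removed. Set: {q}
Event 2 (add j): added. Set: {j, q}
Event 3 (remove q): removed. Set: {j}
Event 4 (add 17): added. Set: {17, j}
Event 5 (add 17): already present, no change. Set: {17, j}
Event 6 (add f): added. Set: {17, f, j}
Event 7 (add e): added. Set: {17, e, f, j}

Final set: {17, e, f, j} (size 4)

Answer: 4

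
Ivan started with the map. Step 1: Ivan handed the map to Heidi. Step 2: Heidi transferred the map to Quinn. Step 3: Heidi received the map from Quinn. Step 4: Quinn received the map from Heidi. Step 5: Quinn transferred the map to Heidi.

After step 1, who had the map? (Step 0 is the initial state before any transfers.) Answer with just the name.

Tracking the map holder through step 1:
After step 0 (start): Ivan
After step 1: Heidi

At step 1, the holder is Heidi.

Answer: Heidi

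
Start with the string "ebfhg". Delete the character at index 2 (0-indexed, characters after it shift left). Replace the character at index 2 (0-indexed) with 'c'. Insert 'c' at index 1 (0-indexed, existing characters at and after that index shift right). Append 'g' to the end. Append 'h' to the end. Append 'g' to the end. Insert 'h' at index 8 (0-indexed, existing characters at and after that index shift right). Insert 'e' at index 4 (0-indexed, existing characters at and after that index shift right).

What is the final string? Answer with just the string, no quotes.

Applying each edit step by step:
Start: "ebfhg"
Op 1 (delete idx 2 = 'f'): "ebfhg" -> "ebhg"
Op 2 (replace idx 2: 'h' -> 'c'): "ebhg" -> "ebcg"
Op 3 (insert 'c' at idx 1): "ebcg" -> "ecbcg"
Op 4 (append 'g'): "ecbcg" -> "ecbcgg"
Op 5 (append 'h'): "ecbcgg" -> "ecbcggh"
Op 6 (append 'g'): "ecbcggh" -> "ecbcgghg"
Op 7 (insert 'h' at idx 8): "ecbcgghg" -> "ecbcgghgh"
Op 8 (insert 'e' at idx 4): "ecbcgghgh" -> "ecbcegghgh"

Answer: ecbcegghgh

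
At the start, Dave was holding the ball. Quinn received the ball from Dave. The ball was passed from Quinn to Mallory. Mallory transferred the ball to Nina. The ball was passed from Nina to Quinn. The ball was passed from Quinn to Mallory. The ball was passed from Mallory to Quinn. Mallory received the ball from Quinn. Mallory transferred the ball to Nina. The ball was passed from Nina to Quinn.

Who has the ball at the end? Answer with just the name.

Tracking the ball through each event:
Start: Dave has the ball.
After event 1: Quinn has the ball.
After event 2: Mallory has the ball.
After event 3: Nina has the ball.
After event 4: Quinn has the ball.
After event 5: Mallory has the ball.
After event 6: Quinn has the ball.
After event 7: Mallory has the ball.
After event 8: Nina has the ball.
After event 9: Quinn has the ball.

Answer: Quinn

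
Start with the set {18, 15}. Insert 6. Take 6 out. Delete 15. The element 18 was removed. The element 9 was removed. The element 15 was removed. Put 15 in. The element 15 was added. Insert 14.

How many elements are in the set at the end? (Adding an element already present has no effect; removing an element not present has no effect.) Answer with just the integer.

Answer: 2

Derivation:
Tracking the set through each operation:
Start: {15, 18}
Event 1 (add 6): added. Set: {15, 18, 6}
Event 2 (remove 6): removed. Set: {15, 18}
Event 3 (remove 15): removed. Set: {18}
Event 4 (remove 18): removed. Set: {}
Event 5 (remove 9): not present, no change. Set: {}
Event 6 (remove 15): not present, no change. Set: {}
Event 7 (add 15): added. Set: {15}
Event 8 (add 15): already present, no change. Set: {15}
Event 9 (add 14): added. Set: {14, 15}

Final set: {14, 15} (size 2)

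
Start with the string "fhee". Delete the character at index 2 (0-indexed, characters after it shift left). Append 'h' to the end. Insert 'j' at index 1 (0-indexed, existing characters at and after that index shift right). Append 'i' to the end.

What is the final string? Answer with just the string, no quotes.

Applying each edit step by step:
Start: "fhee"
Op 1 (delete idx 2 = 'e'): "fhee" -> "fhe"
Op 2 (append 'h'): "fhe" -> "fheh"
Op 3 (insert 'j' at idx 1): "fheh" -> "fjheh"
Op 4 (append 'i'): "fjheh" -> "fjhehi"

Answer: fjhehi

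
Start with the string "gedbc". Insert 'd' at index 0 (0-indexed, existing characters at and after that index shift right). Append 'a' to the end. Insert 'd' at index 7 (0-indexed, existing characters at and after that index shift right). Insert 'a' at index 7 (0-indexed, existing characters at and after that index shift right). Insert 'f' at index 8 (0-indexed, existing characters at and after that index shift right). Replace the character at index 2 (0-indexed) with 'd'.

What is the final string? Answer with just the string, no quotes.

Applying each edit step by step:
Start: "gedbc"
Op 1 (insert 'd' at idx 0): "gedbc" -> "dgedbc"
Op 2 (append 'a'): "dgedbc" -> "dgedbca"
Op 3 (insert 'd' at idx 7): "dgedbca" -> "dgedbcad"
Op 4 (insert 'a' at idx 7): "dgedbcad" -> "dgedbcaad"
Op 5 (insert 'f' at idx 8): "dgedbcaad" -> "dgedbcaafd"
Op 6 (replace idx 2: 'e' -> 'd'): "dgedbcaafd" -> "dgddbcaafd"

Answer: dgddbcaafd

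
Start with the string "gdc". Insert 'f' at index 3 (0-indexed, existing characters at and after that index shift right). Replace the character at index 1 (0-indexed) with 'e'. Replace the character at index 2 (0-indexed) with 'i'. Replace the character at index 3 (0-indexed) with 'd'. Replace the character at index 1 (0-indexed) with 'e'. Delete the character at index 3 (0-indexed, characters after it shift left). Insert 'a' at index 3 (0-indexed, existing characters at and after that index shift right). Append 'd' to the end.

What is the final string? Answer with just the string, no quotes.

Answer: geiad

Derivation:
Applying each edit step by step:
Start: "gdc"
Op 1 (insert 'f' at idx 3): "gdc" -> "gdcf"
Op 2 (replace idx 1: 'd' -> 'e'): "gdcf" -> "gecf"
Op 3 (replace idx 2: 'c' -> 'i'): "gecf" -> "geif"
Op 4 (replace idx 3: 'f' -> 'd'): "geif" -> "geid"
Op 5 (replace idx 1: 'e' -> 'e'): "geid" -> "geid"
Op 6 (delete idx 3 = 'd'): "geid" -> "gei"
Op 7 (insert 'a' at idx 3): "gei" -> "geia"
Op 8 (append 'd'): "geia" -> "geiad"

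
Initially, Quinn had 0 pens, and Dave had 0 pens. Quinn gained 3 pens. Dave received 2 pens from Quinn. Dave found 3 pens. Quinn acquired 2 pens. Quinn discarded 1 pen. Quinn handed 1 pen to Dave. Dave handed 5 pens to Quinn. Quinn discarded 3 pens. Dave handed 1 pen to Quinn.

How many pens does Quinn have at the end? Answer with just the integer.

Tracking counts step by step:
Start: Quinn=0, Dave=0
Event 1 (Quinn +3): Quinn: 0 -> 3. State: Quinn=3, Dave=0
Event 2 (Quinn -> Dave, 2): Quinn: 3 -> 1, Dave: 0 -> 2. State: Quinn=1, Dave=2
Event 3 (Dave +3): Dave: 2 -> 5. State: Quinn=1, Dave=5
Event 4 (Quinn +2): Quinn: 1 -> 3. State: Quinn=3, Dave=5
Event 5 (Quinn -1): Quinn: 3 -> 2. State: Quinn=2, Dave=5
Event 6 (Quinn -> Dave, 1): Quinn: 2 -> 1, Dave: 5 -> 6. State: Quinn=1, Dave=6
Event 7 (Dave -> Quinn, 5): Dave: 6 -> 1, Quinn: 1 -> 6. State: Quinn=6, Dave=1
Event 8 (Quinn -3): Quinn: 6 -> 3. State: Quinn=3, Dave=1
Event 9 (Dave -> Quinn, 1): Dave: 1 -> 0, Quinn: 3 -> 4. State: Quinn=4, Dave=0

Quinn's final count: 4

Answer: 4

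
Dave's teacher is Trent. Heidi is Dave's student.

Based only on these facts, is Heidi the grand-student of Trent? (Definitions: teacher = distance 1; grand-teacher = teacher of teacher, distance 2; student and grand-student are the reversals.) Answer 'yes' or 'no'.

Answer: yes

Derivation:
Reconstructing the teacher chain from the given facts:
  Trent -> Dave -> Heidi
(each arrow means 'teacher of the next')
Positions in the chain (0 = top):
  position of Trent: 0
  position of Dave: 1
  position of Heidi: 2

Heidi is at position 2, Trent is at position 0; signed distance (j - i) = -2.
'grand-student' requires j - i = -2. Actual distance is -2, so the relation HOLDS.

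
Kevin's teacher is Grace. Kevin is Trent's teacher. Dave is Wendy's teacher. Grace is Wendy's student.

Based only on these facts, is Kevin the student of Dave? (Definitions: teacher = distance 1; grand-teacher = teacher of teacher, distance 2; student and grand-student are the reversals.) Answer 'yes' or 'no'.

Reconstructing the teacher chain from the given facts:
  Dave -> Wendy -> Grace -> Kevin -> Trent
(each arrow means 'teacher of the next')
Positions in the chain (0 = top):
  position of Dave: 0
  position of Wendy: 1
  position of Grace: 2
  position of Kevin: 3
  position of Trent: 4

Kevin is at position 3, Dave is at position 0; signed distance (j - i) = -3.
'student' requires j - i = -1. Actual distance is -3, so the relation does NOT hold.

Answer: no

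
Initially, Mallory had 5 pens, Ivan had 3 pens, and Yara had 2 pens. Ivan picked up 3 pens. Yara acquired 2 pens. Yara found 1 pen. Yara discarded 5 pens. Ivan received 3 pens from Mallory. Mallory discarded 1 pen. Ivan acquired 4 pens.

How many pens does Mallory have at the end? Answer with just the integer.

Tracking counts step by step:
Start: Mallory=5, Ivan=3, Yara=2
Event 1 (Ivan +3): Ivan: 3 -> 6. State: Mallory=5, Ivan=6, Yara=2
Event 2 (Yara +2): Yara: 2 -> 4. State: Mallory=5, Ivan=6, Yara=4
Event 3 (Yara +1): Yara: 4 -> 5. State: Mallory=5, Ivan=6, Yara=5
Event 4 (Yara -5): Yara: 5 -> 0. State: Mallory=5, Ivan=6, Yara=0
Event 5 (Mallory -> Ivan, 3): Mallory: 5 -> 2, Ivan: 6 -> 9. State: Mallory=2, Ivan=9, Yara=0
Event 6 (Mallory -1): Mallory: 2 -> 1. State: Mallory=1, Ivan=9, Yara=0
Event 7 (Ivan +4): Ivan: 9 -> 13. State: Mallory=1, Ivan=13, Yara=0

Mallory's final count: 1

Answer: 1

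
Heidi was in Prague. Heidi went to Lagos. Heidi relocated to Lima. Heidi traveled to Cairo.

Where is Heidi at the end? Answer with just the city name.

Tracking Heidi's location:
Start: Heidi is in Prague.
After move 1: Prague -> Lagos. Heidi is in Lagos.
After move 2: Lagos -> Lima. Heidi is in Lima.
After move 3: Lima -> Cairo. Heidi is in Cairo.

Answer: Cairo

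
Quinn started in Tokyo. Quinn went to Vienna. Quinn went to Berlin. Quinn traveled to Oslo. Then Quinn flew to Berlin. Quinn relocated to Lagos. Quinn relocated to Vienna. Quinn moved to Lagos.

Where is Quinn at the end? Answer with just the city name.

Tracking Quinn's location:
Start: Quinn is in Tokyo.
After move 1: Tokyo -> Vienna. Quinn is in Vienna.
After move 2: Vienna -> Berlin. Quinn is in Berlin.
After move 3: Berlin -> Oslo. Quinn is in Oslo.
After move 4: Oslo -> Berlin. Quinn is in Berlin.
After move 5: Berlin -> Lagos. Quinn is in Lagos.
After move 6: Lagos -> Vienna. Quinn is in Vienna.
After move 7: Vienna -> Lagos. Quinn is in Lagos.

Answer: Lagos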